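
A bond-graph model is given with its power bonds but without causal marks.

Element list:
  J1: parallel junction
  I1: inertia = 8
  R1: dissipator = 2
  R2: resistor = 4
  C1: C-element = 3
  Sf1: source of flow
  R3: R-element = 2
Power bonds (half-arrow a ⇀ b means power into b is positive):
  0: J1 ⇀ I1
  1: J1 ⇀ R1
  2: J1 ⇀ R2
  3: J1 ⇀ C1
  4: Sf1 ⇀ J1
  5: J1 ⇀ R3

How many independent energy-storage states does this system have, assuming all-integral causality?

2  (C1, I1 all integral)

β4 stroke→Sf1  (Sf1 (Sf) sets flow on bond)
β0 stroke→I1  (I1: I, integral causality)
β3 stroke→J1  (C1: C, integral causality)
β1 stroke→R1  (J1 effort already set via bond 3)
β2 stroke→R2  (common-e at J1 fixed by 3)
β5 stroke→R3  (common-e at J1 fixed by 3)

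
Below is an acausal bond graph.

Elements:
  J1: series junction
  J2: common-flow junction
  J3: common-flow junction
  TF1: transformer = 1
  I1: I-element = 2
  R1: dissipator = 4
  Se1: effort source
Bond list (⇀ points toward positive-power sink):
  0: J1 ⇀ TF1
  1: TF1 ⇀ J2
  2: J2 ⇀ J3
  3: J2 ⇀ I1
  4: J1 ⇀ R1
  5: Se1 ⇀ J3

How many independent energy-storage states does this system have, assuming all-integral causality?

1  (I1 all integral)

bond 5 →J3  (source Se1 imposes e)
bond 2 →J2  (only one flow-in slot at J3)
bond 3 →I1  (I1 outputs flow p/I1)
bond 1 →J2  (J2: bond 3 brought flow, rest push out)
bond 0 →TF1  (TF1: transformer flips bond 1)
bond 4 →J1  (J1 flow already set via bond 0)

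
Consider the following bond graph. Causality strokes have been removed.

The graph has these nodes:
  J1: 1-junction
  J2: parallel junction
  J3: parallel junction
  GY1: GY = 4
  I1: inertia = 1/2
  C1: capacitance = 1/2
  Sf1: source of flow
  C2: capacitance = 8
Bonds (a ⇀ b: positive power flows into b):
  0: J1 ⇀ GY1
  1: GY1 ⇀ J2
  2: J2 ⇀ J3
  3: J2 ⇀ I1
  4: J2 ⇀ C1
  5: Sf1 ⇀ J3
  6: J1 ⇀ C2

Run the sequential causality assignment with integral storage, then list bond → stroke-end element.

b0 →GY1
b1 →GY1
b2 →J3
b3 →I1
b4 →J2
b5 →Sf1
b6 →J1

#5 |Sf1  (Sf1 fixes flow; stroke at Sf1)
#2 |J3  (closing 0-jn rule on J3)
#3 |I1  (I1 outputs flow p/I1)
#4 |J2  (C1 outputs effort q/C1)
#1 |GY1  (J2 effort already set via bond 4)
#0 |GY1  (GY GY1: same side as bond 1)
#6 |J1  (1-jn J1 has f-setter on 0)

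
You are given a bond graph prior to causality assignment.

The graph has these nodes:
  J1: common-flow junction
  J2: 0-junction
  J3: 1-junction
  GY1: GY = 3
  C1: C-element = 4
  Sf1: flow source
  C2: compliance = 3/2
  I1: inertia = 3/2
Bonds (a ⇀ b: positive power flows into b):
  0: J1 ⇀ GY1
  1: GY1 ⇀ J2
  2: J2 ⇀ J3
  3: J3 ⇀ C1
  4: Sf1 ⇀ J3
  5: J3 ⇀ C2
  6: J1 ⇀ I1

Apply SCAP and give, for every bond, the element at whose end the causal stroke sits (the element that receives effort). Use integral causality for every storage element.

#4 stroke→Sf1  (Sf1 fixes flow; stroke at Sf1)
#2 stroke→J3  (1-jn J3 has f-setter on 4)
#3 stroke→J3  (common-f at J3 fixed by 4)
#5 stroke→J3  (common-f at J3 fixed by 4)
#1 stroke→J2  (closing 0-jn rule on J2)
#0 stroke→J1  (GY GY1: same side as bond 1)
#6 stroke→I1  (closing 1-jn rule on J1)

bond 0 stroke→J1
bond 1 stroke→J2
bond 2 stroke→J3
bond 3 stroke→J3
bond 4 stroke→Sf1
bond 5 stroke→J3
bond 6 stroke→I1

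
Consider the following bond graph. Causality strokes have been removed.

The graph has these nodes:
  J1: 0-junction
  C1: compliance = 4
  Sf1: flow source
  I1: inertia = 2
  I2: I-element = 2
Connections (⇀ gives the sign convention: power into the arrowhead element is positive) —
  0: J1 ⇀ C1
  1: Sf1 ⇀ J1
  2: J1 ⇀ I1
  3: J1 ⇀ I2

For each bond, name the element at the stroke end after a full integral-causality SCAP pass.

β1 stroke→Sf1  (Sf1 fixes flow; stroke at Sf1)
β0 stroke→J1  (C1 outputs effort q/C1)
β2 stroke→I1  (0-jn J1 has e-setter on 0)
β3 stroke→I2  (J1 effort already set via bond 0)

β0 stroke→J1
β1 stroke→Sf1
β2 stroke→I1
β3 stroke→I2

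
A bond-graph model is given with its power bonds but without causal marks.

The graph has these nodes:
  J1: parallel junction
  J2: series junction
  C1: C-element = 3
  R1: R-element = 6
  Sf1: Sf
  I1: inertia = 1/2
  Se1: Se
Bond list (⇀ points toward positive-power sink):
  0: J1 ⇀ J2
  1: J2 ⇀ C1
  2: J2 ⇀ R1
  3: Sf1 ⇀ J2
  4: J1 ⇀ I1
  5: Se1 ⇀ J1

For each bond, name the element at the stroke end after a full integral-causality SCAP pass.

b0 stroke→J2
b1 stroke→J2
b2 stroke→J2
b3 stroke→Sf1
b4 stroke→I1
b5 stroke→J1

bond 3 stroke→Sf1  (source Sf1 imposes f)
bond 5 stroke→J1  (Se1: effort source, stroke at far end)
bond 0 stroke→J2  (0-jn J1 has e-setter on 5)
bond 4 stroke→I1  (J1 effort already set via bond 5)
bond 1 stroke→J2  (common-f at J2 fixed by 3)
bond 2 stroke→J2  (J2: bond 3 brought flow, rest push out)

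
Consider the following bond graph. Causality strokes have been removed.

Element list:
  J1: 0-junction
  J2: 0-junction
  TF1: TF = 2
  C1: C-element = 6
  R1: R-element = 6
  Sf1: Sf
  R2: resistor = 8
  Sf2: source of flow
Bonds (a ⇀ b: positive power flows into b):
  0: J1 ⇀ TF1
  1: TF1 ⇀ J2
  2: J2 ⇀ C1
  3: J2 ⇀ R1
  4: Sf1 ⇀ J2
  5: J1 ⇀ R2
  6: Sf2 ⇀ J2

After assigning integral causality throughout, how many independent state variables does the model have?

1  (C1 all integral)

bond 4 stroke→Sf1  (Sf1: flow source, stroke at near end)
bond 6 stroke→Sf2  (Sf2 (Sf) sets flow on bond)
bond 2 stroke→J2  (C1: C, integral causality)
bond 1 stroke→TF1  (common-e at J2 fixed by 2)
bond 3 stroke→R1  (0-jn J2 has e-setter on 2)
bond 0 stroke→J1  (TF1: transformer flips bond 1)
bond 5 stroke→R2  (0-jn J1 has e-setter on 0)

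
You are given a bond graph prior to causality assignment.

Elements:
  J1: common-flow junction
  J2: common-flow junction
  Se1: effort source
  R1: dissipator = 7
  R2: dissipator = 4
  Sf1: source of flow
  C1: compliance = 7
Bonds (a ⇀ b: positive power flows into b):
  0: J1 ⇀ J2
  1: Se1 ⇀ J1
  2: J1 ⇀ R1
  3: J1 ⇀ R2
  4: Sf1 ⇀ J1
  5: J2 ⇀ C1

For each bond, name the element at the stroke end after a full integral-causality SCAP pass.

#0 →J1
#1 →J1
#2 →J1
#3 →J1
#4 →Sf1
#5 →J2

bond 1 stroke→J1  (Se1: effort source, stroke at far end)
bond 4 stroke→Sf1  (Sf1: flow source, stroke at near end)
bond 0 stroke→J1  (J1: bond 4 brought flow, rest push out)
bond 2 stroke→J1  (common-f at J1 fixed by 4)
bond 3 stroke→J1  (J1: bond 4 brought flow, rest push out)
bond 5 stroke→J2  (1-jn J2 has f-setter on 0)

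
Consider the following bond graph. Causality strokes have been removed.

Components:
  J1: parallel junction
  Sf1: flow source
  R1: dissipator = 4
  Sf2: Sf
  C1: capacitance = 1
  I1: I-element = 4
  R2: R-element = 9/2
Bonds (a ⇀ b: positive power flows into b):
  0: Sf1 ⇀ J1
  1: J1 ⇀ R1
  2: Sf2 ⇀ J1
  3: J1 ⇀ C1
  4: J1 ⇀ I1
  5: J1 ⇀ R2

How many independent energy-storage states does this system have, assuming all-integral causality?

2  (C1, I1 all integral)

bond 0 →Sf1  (Sf1 fixes flow; stroke at Sf1)
bond 2 →Sf2  (source Sf2 imposes f)
bond 3 →J1  (C1 integral (e out))
bond 1 →R1  (J1 effort already set via bond 3)
bond 4 →I1  (common-e at J1 fixed by 3)
bond 5 →R2  (J1: bond 3 brought effort, rest push out)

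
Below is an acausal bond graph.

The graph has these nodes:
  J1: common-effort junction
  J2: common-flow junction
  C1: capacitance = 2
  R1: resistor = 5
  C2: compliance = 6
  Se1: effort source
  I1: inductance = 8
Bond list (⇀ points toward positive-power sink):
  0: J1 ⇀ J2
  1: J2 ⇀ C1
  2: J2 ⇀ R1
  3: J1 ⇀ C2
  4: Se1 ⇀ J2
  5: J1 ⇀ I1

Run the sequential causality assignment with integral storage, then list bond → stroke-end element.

b0 |J2
b1 |J2
b2 |R1
b3 |J1
b4 |J2
b5 |I1

b4 stroke→J2  (source Se1 imposes e)
b1 stroke→J2  (C1 integral (e out))
b3 stroke→J1  (C2 outputs effort q/C2)
b0 stroke→J2  (0-jn J1 has e-setter on 3)
b5 stroke→I1  (0-jn J1 has e-setter on 3)
b2 stroke→R1  (only one flow-in slot at J2)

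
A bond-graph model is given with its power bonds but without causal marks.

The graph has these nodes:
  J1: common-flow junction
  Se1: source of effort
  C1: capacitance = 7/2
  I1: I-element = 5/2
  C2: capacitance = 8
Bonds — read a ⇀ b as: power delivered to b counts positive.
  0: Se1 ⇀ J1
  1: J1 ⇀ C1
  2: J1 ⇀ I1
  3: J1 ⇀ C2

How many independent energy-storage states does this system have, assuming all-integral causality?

3  (C1, C2, I1 all integral)

bond 0 stroke at J1  (Se1 fixes effort; stroke away)
bond 1 stroke at J1  (C1 outputs effort q/C1)
bond 2 stroke at I1  (I1 integral (f out))
bond 3 stroke at J1  (common-f at J1 fixed by 2)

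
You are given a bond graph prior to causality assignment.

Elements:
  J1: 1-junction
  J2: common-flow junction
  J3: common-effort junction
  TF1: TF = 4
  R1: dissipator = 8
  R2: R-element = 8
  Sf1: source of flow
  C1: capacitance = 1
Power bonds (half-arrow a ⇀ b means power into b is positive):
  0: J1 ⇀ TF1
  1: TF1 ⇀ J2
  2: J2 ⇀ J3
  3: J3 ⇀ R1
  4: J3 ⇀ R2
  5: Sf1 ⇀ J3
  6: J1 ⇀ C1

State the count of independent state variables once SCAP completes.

b5 stroke→Sf1  (Sf1 fixes flow; stroke at Sf1)
b6 stroke→J1  (C1 integral (e out))
b0 stroke→TF1  (J1: last free bond brings flow in)
b1 stroke→J2  (through TF1, causality passes straight; one stroke at TF1)
b2 stroke→J3  (closing 1-jn rule on J2)
b3 stroke→R1  (J3 effort already set via bond 2)
b4 stroke→R2  (J3 effort already set via bond 2)

1  (C1 all integral)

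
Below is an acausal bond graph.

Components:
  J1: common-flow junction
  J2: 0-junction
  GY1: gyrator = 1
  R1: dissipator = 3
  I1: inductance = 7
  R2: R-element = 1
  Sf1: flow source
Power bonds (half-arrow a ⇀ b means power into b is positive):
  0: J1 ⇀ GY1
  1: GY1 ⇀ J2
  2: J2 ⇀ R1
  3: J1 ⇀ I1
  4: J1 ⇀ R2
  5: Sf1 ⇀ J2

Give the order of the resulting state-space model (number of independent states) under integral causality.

1  (I1 all integral)

#5 →Sf1  (Sf1 (Sf) sets flow on bond)
#3 →I1  (I1 integral (f out))
#0 →J1  (1-jn J1 has f-setter on 3)
#4 →J1  (1-jn J1 has f-setter on 3)
#1 →J2  (GY1 both-in/both-out from 0)
#2 →R1  (common-e at J2 fixed by 1)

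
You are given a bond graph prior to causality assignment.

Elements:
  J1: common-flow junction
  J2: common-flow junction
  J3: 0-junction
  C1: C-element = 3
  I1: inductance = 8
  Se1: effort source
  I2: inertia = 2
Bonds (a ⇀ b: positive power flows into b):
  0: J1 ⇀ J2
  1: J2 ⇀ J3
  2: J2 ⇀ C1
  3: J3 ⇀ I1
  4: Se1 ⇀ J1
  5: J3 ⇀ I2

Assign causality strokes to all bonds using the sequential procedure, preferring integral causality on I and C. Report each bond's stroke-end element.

β4 →J1  (source Se1 imposes e)
β0 →J2  (J1: last free bond brings flow in)
β2 →J2  (C1: C, integral causality)
β1 →J3  (only one flow-in slot at J2)
β3 →I1  (J3: bond 1 brought effort, rest push out)
β5 →I2  (common-e at J3 fixed by 1)

b0 stroke at J2
b1 stroke at J3
b2 stroke at J2
b3 stroke at I1
b4 stroke at J1
b5 stroke at I2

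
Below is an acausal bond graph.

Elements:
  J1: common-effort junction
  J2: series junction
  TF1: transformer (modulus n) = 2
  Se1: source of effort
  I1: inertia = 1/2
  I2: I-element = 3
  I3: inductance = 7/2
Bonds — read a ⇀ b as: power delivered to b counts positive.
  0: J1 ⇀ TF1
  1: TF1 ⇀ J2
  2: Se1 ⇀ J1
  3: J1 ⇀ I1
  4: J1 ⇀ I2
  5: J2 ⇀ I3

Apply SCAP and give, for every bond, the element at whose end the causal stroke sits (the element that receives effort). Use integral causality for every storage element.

b0 stroke→TF1
b1 stroke→J2
b2 stroke→J1
b3 stroke→I1
b4 stroke→I2
b5 stroke→I3

#2 →J1  (Se1 fixes effort; stroke away)
#0 →TF1  (0-jn J1 has e-setter on 2)
#3 →I1  (J1 effort already set via bond 2)
#4 →I2  (J1 effort already set via bond 2)
#1 →J2  (TF1 one-in-one-out from 0)
#5 →I3  (J2: last free bond brings flow in)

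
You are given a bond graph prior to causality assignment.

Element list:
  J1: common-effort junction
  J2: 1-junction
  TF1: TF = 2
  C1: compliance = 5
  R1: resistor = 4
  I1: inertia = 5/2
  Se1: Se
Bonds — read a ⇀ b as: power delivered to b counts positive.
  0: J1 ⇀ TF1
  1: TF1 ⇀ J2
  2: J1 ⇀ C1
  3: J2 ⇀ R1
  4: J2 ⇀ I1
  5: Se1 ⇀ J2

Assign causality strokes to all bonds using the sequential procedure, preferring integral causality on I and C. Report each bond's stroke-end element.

b5 |J2  (Se1: effort source, stroke at far end)
b2 |J1  (C1: C, integral causality)
b0 |TF1  (J1 effort already set via bond 2)
b1 |J2  (TF1: transformer flips bond 0)
b4 |I1  (I1 outputs flow p/I1)
b3 |J2  (1-jn J2 has f-setter on 4)

b0 stroke→TF1
b1 stroke→J2
b2 stroke→J1
b3 stroke→J2
b4 stroke→I1
b5 stroke→J2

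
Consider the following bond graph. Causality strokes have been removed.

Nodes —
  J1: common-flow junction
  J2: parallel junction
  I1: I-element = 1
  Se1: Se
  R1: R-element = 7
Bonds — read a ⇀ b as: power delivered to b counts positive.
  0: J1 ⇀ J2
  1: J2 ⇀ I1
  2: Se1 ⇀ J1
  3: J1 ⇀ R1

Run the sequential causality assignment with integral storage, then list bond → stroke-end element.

bond 2 |J1  (Se1: effort source, stroke at far end)
bond 1 |I1  (I1 integral (f out))
bond 0 |J2  (closing 0-jn rule on J2)
bond 3 |J1  (J1: bond 0 brought flow, rest push out)

#0 →J2
#1 →I1
#2 →J1
#3 →J1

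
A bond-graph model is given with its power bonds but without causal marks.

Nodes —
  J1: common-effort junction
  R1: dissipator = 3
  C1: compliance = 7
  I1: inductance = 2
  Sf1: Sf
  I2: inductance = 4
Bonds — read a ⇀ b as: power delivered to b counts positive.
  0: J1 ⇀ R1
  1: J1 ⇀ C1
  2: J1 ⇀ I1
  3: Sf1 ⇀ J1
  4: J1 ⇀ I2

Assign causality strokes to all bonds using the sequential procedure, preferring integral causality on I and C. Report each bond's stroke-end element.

b0 |R1
b1 |J1
b2 |I1
b3 |Sf1
b4 |I2

bond 3 stroke at Sf1  (source Sf1 imposes f)
bond 1 stroke at J1  (C1 integral (e out))
bond 0 stroke at R1  (common-e at J1 fixed by 1)
bond 2 stroke at I1  (0-jn J1 has e-setter on 1)
bond 4 stroke at I2  (0-jn J1 has e-setter on 1)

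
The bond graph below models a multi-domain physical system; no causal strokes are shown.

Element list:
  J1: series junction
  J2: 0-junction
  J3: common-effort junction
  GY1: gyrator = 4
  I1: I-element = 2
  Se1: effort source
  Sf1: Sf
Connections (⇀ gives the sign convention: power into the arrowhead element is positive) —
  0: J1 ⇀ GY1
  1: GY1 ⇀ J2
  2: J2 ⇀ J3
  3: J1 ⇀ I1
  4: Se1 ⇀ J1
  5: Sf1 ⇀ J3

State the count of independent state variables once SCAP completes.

b4 stroke→J1  (Se1 (Se) sets effort on bond)
b5 stroke→Sf1  (source Sf1 imposes f)
b2 stroke→J3  (closing 0-jn rule on J3)
b1 stroke→J2  (closing 0-jn rule on J2)
b0 stroke→J1  (GY1: gyrator matches bond 1)
b3 stroke→I1  (only one flow-in slot at J1)

1  (I1 all integral)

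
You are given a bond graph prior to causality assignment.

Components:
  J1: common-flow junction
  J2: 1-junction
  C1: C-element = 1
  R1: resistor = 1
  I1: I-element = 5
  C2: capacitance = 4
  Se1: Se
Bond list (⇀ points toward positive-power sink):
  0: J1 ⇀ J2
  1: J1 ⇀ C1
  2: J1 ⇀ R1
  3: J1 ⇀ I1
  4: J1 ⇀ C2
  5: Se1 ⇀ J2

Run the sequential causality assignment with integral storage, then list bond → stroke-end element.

β5 |J2  (source Se1 imposes e)
β0 |J1  (J2: last free bond brings flow in)
β1 |J1  (C1 integral (e out))
β3 |I1  (I1 outputs flow p/I1)
β2 |J1  (common-f at J1 fixed by 3)
β4 |J1  (J1: bond 3 brought flow, rest push out)

β0 stroke→J1
β1 stroke→J1
β2 stroke→J1
β3 stroke→I1
β4 stroke→J1
β5 stroke→J2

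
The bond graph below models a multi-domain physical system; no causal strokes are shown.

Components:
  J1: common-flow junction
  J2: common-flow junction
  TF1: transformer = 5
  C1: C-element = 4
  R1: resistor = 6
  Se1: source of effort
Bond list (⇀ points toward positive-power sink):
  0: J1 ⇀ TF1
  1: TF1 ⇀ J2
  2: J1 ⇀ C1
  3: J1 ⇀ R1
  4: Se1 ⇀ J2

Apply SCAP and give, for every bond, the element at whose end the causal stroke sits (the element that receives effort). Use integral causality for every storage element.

#4 stroke→J2  (Se1 (Se) sets effort on bond)
#1 stroke→TF1  (only one flow-in slot at J2)
#0 stroke→J1  (TF TF1: opposite of bond 1)
#2 stroke→J1  (prefer integral on C1)
#3 stroke→R1  (J1 needs exactly one f-in)

bond 0 stroke at J1
bond 1 stroke at TF1
bond 2 stroke at J1
bond 3 stroke at R1
bond 4 stroke at J2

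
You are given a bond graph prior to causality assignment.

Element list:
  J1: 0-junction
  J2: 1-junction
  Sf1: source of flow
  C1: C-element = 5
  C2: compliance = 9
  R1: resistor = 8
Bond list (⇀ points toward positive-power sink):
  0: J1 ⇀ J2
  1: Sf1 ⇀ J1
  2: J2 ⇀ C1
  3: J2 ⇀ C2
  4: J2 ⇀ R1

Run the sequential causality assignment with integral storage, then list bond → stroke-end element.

#0 stroke at J1
#1 stroke at Sf1
#2 stroke at J2
#3 stroke at J2
#4 stroke at J2

bond 1 stroke→Sf1  (source Sf1 imposes f)
bond 0 stroke→J1  (J1 needs exactly one e-in)
bond 2 stroke→J2  (common-f at J2 fixed by 0)
bond 3 stroke→J2  (J2 flow already set via bond 0)
bond 4 stroke→J2  (common-f at J2 fixed by 0)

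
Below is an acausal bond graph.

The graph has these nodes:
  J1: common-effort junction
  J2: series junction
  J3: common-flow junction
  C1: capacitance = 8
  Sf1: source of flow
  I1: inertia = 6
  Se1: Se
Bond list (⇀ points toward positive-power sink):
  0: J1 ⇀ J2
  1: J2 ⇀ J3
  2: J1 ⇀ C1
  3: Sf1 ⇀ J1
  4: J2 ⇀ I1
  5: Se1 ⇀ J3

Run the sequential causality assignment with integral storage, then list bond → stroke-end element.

β3 stroke at Sf1  (Sf1 (Sf) sets flow on bond)
β5 stroke at J3  (Se1 (Se) sets effort on bond)
β1 stroke at J2  (J3 needs exactly one f-in)
β2 stroke at J1  (C1: C, integral causality)
β0 stroke at J2  (0-jn J1 has e-setter on 2)
β4 stroke at I1  (J2 needs exactly one f-in)

#0 stroke→J2
#1 stroke→J2
#2 stroke→J1
#3 stroke→Sf1
#4 stroke→I1
#5 stroke→J3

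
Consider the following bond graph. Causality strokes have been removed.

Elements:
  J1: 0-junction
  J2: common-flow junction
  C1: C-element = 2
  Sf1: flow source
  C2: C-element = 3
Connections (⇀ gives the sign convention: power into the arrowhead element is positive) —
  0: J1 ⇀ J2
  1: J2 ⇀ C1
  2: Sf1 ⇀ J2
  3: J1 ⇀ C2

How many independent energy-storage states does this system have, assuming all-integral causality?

2  (C1, C2 all integral)

b2 stroke at Sf1  (source Sf1 imposes f)
b0 stroke at J2  (common-f at J2 fixed by 2)
b1 stroke at J2  (J2 flow already set via bond 2)
b3 stroke at J1  (J1: last free bond brings effort in)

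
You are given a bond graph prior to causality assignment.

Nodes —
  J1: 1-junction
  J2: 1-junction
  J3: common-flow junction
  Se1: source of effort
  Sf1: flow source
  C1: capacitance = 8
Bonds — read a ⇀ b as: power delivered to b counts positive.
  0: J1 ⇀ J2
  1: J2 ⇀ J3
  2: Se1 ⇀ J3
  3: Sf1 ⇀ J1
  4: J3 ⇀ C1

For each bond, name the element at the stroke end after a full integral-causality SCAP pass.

bond 0 →J1
bond 1 →J2
bond 2 →J3
bond 3 →Sf1
bond 4 →J3

β2 →J3  (source Se1 imposes e)
β3 →Sf1  (Sf1: flow source, stroke at near end)
β0 →J1  (1-jn J1 has f-setter on 3)
β1 →J2  (common-f at J2 fixed by 0)
β4 →J3  (common-f at J3 fixed by 1)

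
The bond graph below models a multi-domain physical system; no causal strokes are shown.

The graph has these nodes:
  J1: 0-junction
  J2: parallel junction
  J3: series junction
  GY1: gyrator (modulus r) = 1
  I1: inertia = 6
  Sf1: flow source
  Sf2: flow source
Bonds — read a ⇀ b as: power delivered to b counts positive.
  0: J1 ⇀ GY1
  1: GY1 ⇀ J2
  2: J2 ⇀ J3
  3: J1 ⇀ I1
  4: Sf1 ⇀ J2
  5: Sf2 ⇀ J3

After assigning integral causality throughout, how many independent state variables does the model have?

b4 stroke at Sf1  (Sf1 (Sf) sets flow on bond)
b5 stroke at Sf2  (source Sf2 imposes f)
b2 stroke at J3  (common-f at J3 fixed by 5)
b1 stroke at J2  (only one effort-in slot at J2)
b0 stroke at J1  (GY1: gyrator matches bond 1)
b3 stroke at I1  (common-e at J1 fixed by 0)

1  (I1 all integral)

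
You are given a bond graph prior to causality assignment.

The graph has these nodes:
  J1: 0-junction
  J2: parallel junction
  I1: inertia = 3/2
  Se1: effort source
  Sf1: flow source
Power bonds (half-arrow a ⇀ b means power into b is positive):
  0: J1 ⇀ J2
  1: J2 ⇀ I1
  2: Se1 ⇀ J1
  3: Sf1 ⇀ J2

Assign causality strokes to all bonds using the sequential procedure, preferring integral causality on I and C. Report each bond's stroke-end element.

bond 2 →J1  (source Se1 imposes e)
bond 3 →Sf1  (Sf1 (Sf) sets flow on bond)
bond 0 →J2  (J1: bond 2 brought effort, rest push out)
bond 1 →I1  (J2: bond 0 brought effort, rest push out)

b0 |J2
b1 |I1
b2 |J1
b3 |Sf1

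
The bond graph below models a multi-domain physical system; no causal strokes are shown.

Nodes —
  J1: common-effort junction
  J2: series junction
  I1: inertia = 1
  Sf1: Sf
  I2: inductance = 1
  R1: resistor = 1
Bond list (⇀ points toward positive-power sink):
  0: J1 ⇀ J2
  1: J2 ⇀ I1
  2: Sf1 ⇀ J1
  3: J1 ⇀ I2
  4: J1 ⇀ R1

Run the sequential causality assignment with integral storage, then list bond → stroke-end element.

bond 0 |J2
bond 1 |I1
bond 2 |Sf1
bond 3 |I2
bond 4 |J1

b2 stroke→Sf1  (Sf1 fixes flow; stroke at Sf1)
b1 stroke→I1  (I1 integral (f out))
b0 stroke→J2  (J2 flow already set via bond 1)
b3 stroke→I2  (I2: I, integral causality)
b4 stroke→J1  (only one effort-in slot at J1)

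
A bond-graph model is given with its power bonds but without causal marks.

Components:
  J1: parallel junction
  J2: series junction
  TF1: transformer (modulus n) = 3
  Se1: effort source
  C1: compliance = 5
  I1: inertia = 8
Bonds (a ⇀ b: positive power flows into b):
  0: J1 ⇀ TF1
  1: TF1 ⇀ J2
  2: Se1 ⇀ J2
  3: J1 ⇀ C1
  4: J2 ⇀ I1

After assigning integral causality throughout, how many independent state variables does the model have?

2  (C1, I1 all integral)

b2 →J2  (source Se1 imposes e)
b3 →J1  (C1: C, integral causality)
b0 →TF1  (J1 effort already set via bond 3)
b1 →J2  (TF TF1: opposite of bond 0)
b4 →I1  (J2: last free bond brings flow in)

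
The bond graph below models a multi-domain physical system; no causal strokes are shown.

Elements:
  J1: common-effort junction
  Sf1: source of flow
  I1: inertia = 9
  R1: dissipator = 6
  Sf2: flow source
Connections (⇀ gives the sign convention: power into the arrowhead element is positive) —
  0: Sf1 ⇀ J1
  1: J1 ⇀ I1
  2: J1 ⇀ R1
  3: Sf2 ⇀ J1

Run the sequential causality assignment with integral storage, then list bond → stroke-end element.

β0 →Sf1  (Sf1 fixes flow; stroke at Sf1)
β3 →Sf2  (source Sf2 imposes f)
β1 →I1  (prefer integral on I1)
β2 →J1  (J1 needs exactly one e-in)

bond 0 stroke→Sf1
bond 1 stroke→I1
bond 2 stroke→J1
bond 3 stroke→Sf2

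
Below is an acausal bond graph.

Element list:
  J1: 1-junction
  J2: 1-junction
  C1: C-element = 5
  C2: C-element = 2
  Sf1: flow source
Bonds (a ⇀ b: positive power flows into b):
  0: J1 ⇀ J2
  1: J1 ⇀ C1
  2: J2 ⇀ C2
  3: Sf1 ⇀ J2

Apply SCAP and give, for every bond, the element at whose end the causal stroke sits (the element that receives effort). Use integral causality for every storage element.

b0 |J2
b1 |J1
b2 |J2
b3 |Sf1

bond 3 →Sf1  (Sf1 fixes flow; stroke at Sf1)
bond 0 →J2  (J2: bond 3 brought flow, rest push out)
bond 2 →J2  (J2 flow already set via bond 3)
bond 1 →J1  (1-jn J1 has f-setter on 0)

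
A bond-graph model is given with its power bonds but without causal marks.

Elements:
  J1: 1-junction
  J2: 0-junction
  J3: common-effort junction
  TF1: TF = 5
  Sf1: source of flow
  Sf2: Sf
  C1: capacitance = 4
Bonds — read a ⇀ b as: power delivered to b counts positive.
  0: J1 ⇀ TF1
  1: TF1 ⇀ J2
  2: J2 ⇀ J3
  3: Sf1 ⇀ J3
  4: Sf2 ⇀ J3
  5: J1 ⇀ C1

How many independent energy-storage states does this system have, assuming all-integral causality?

1  (C1 all integral)

β3 stroke at Sf1  (Sf1 (Sf) sets flow on bond)
β4 stroke at Sf2  (Sf2: flow source, stroke at near end)
β2 stroke at J3  (only one effort-in slot at J3)
β1 stroke at J2  (J2 needs exactly one e-in)
β0 stroke at TF1  (TF1 one-in-one-out from 1)
β5 stroke at J1  (1-jn J1 has f-setter on 0)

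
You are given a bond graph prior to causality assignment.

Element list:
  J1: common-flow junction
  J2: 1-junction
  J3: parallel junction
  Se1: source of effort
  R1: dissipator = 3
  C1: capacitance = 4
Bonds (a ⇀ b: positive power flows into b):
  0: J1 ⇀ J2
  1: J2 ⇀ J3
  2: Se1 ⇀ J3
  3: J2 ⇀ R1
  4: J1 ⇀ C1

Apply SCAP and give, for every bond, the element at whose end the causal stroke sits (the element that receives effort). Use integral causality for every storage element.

bond 0 |J2
bond 1 |J2
bond 2 |J3
bond 3 |R1
bond 4 |J1

bond 2 stroke at J3  (Se1 (Se) sets effort on bond)
bond 1 stroke at J2  (0-jn J3 has e-setter on 2)
bond 4 stroke at J1  (prefer integral on C1)
bond 0 stroke at J2  (J1 needs exactly one f-in)
bond 3 stroke at R1  (closing 1-jn rule on J2)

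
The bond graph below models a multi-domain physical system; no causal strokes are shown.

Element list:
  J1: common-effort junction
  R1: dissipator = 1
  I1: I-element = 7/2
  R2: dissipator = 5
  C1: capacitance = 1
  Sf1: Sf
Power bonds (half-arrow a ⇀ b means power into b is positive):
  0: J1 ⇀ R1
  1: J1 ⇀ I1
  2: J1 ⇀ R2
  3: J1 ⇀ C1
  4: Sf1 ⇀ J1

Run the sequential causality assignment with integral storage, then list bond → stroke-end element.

b4 stroke→Sf1  (Sf1: flow source, stroke at near end)
b1 stroke→I1  (I1: I, integral causality)
b3 stroke→J1  (C1 outputs effort q/C1)
b0 stroke→R1  (J1 effort already set via bond 3)
b2 stroke→R2  (common-e at J1 fixed by 3)

b0 stroke at R1
b1 stroke at I1
b2 stroke at R2
b3 stroke at J1
b4 stroke at Sf1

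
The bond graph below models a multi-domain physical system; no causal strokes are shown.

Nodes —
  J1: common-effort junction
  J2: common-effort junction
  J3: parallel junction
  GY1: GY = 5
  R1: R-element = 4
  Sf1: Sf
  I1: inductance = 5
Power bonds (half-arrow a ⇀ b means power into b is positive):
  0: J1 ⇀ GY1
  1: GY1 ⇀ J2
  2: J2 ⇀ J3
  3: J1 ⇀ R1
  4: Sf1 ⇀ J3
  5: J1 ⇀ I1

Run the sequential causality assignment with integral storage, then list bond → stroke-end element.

#0 stroke at J1
#1 stroke at J2
#2 stroke at J3
#3 stroke at R1
#4 stroke at Sf1
#5 stroke at I1

b4 |Sf1  (Sf1: flow source, stroke at near end)
b2 |J3  (J3: last free bond brings effort in)
b1 |J2  (J2: last free bond brings effort in)
b0 |J1  (GY GY1: same side as bond 1)
b3 |R1  (0-jn J1 has e-setter on 0)
b5 |I1  (J1 effort already set via bond 0)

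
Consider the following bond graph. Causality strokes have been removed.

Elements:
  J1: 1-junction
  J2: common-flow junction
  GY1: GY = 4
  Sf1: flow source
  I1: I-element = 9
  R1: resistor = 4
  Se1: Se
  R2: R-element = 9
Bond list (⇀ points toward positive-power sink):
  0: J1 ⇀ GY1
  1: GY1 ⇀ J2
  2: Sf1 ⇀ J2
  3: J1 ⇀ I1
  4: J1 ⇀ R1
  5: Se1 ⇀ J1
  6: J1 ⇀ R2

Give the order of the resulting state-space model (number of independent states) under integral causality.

1  (I1 all integral)

bond 2 stroke at Sf1  (source Sf1 imposes f)
bond 5 stroke at J1  (Se1: effort source, stroke at far end)
bond 1 stroke at J2  (common-f at J2 fixed by 2)
bond 0 stroke at J1  (through GY1, causality inverts; strokes same side of GY1)
bond 3 stroke at I1  (prefer integral on I1)
bond 4 stroke at J1  (J1: bond 3 brought flow, rest push out)
bond 6 stroke at J1  (common-f at J1 fixed by 3)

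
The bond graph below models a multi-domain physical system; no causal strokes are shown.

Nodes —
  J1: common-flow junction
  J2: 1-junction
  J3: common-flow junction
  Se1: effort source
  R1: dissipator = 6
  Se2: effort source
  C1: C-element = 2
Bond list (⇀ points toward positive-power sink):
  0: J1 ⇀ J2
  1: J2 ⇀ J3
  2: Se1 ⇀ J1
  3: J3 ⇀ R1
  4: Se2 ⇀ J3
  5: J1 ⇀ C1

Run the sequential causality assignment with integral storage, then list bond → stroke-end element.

bond 0 →J2
bond 1 →J3
bond 2 →J1
bond 3 →R1
bond 4 →J3
bond 5 →J1

b2 stroke at J1  (Se1: effort source, stroke at far end)
b4 stroke at J3  (Se2 fixes effort; stroke away)
b5 stroke at J1  (C1 integral (e out))
b0 stroke at J2  (J1: last free bond brings flow in)
b1 stroke at J3  (only one flow-in slot at J2)
b3 stroke at R1  (J3: last free bond brings flow in)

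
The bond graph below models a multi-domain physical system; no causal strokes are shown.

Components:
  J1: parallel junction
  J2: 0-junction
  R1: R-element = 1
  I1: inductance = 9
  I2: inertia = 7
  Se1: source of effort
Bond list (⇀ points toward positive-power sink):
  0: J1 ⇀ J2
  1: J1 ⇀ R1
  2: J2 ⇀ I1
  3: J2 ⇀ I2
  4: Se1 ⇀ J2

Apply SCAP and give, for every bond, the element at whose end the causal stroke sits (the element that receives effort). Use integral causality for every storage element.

β0 stroke at J1
β1 stroke at R1
β2 stroke at I1
β3 stroke at I2
β4 stroke at J2

#4 →J2  (source Se1 imposes e)
#0 →J1  (common-e at J2 fixed by 4)
#2 →I1  (0-jn J2 has e-setter on 4)
#3 →I2  (J2: bond 4 brought effort, rest push out)
#1 →R1  (J1 effort already set via bond 0)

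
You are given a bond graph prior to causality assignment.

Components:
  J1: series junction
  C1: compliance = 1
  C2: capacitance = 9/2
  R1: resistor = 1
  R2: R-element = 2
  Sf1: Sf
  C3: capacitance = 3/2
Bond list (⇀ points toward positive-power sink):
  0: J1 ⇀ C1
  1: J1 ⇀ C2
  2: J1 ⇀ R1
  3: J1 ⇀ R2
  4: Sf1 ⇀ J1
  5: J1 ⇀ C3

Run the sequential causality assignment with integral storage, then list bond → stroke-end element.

bond 4 stroke at Sf1  (Sf1: flow source, stroke at near end)
bond 0 stroke at J1  (common-f at J1 fixed by 4)
bond 1 stroke at J1  (1-jn J1 has f-setter on 4)
bond 2 stroke at J1  (J1 flow already set via bond 4)
bond 3 stroke at J1  (common-f at J1 fixed by 4)
bond 5 stroke at J1  (J1: bond 4 brought flow, rest push out)

#0 stroke at J1
#1 stroke at J1
#2 stroke at J1
#3 stroke at J1
#4 stroke at Sf1
#5 stroke at J1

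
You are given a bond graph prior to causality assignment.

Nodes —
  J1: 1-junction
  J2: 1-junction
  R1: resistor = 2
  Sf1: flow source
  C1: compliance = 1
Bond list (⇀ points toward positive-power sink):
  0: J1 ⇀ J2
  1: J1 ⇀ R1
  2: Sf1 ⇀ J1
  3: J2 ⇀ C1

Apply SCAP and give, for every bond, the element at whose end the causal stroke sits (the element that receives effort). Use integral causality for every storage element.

b0 →J1
b1 →J1
b2 →Sf1
b3 →J2

b2 →Sf1  (Sf1 fixes flow; stroke at Sf1)
b0 →J1  (1-jn J1 has f-setter on 2)
b1 →J1  (common-f at J1 fixed by 2)
b3 →J2  (J2: bond 0 brought flow, rest push out)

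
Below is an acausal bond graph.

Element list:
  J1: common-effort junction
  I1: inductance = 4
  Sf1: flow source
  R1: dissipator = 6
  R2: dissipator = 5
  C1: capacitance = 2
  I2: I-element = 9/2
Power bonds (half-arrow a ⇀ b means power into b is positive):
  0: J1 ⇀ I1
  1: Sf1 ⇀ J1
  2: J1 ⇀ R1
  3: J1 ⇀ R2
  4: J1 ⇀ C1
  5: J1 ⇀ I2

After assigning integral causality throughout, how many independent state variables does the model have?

bond 1 stroke→Sf1  (Sf1 (Sf) sets flow on bond)
bond 0 stroke→I1  (I1: I, integral causality)
bond 4 stroke→J1  (C1 outputs effort q/C1)
bond 2 stroke→R1  (J1: bond 4 brought effort, rest push out)
bond 3 stroke→R2  (J1: bond 4 brought effort, rest push out)
bond 5 stroke→I2  (0-jn J1 has e-setter on 4)

3  (C1, I1, I2 all integral)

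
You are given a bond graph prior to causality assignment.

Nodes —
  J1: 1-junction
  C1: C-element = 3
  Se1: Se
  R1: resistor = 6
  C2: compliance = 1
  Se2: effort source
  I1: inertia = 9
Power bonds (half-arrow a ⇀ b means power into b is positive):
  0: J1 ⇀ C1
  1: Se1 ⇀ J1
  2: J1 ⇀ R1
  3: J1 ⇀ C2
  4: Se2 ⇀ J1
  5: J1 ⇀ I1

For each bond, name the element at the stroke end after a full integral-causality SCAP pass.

#1 stroke at J1  (Se1: effort source, stroke at far end)
#4 stroke at J1  (Se2: effort source, stroke at far end)
#0 stroke at J1  (prefer integral on C1)
#3 stroke at J1  (prefer integral on C2)
#5 stroke at I1  (I1: I, integral causality)
#2 stroke at J1  (J1 flow already set via bond 5)

β0 |J1
β1 |J1
β2 |J1
β3 |J1
β4 |J1
β5 |I1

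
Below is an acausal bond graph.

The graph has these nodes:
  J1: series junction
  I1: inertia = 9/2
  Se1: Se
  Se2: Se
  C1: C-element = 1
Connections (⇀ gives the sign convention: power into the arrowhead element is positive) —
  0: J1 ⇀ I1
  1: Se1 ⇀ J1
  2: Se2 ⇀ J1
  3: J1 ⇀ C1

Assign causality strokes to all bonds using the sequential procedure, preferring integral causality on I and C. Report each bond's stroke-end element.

β0 stroke at I1
β1 stroke at J1
β2 stroke at J1
β3 stroke at J1

bond 1 stroke→J1  (Se1: effort source, stroke at far end)
bond 2 stroke→J1  (Se2: effort source, stroke at far end)
bond 0 stroke→I1  (prefer integral on I1)
bond 3 stroke→J1  (1-jn J1 has f-setter on 0)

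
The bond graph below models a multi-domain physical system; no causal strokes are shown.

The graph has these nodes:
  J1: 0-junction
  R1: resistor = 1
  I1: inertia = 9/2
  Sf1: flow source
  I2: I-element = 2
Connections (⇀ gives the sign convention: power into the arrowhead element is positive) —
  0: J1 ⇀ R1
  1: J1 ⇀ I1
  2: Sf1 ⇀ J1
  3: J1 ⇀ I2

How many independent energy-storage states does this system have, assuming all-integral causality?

b2 stroke→Sf1  (source Sf1 imposes f)
b1 stroke→I1  (prefer integral on I1)
b3 stroke→I2  (I2 outputs flow p/I2)
b0 stroke→J1  (J1: last free bond brings effort in)

2  (I1, I2 all integral)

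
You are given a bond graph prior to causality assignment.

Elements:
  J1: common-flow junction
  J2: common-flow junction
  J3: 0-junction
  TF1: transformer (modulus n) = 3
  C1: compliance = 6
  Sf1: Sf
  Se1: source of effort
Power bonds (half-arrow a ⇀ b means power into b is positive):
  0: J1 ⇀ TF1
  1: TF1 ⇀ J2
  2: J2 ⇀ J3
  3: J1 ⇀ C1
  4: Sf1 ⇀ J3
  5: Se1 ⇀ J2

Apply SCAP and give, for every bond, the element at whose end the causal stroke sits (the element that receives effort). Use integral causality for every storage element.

β4 |Sf1  (Sf1: flow source, stroke at near end)
β5 |J2  (Se1 fixes effort; stroke away)
β2 |J3  (only one effort-in slot at J3)
β1 |J2  (J2: bond 2 brought flow, rest push out)
β0 |TF1  (TF1: transformer flips bond 1)
β3 |J1  (1-jn J1 has f-setter on 0)

β0 |TF1
β1 |J2
β2 |J3
β3 |J1
β4 |Sf1
β5 |J2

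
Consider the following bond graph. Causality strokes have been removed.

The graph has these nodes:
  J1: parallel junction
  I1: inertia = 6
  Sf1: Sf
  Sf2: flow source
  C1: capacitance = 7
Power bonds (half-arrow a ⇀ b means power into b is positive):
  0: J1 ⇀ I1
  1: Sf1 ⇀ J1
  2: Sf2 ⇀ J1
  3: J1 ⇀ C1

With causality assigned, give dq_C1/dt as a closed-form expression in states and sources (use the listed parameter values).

#1 →Sf1  (Sf1 (Sf) sets flow on bond)
#2 →Sf2  (Sf2 fixes flow; stroke at Sf2)
#0 →I1  (I1 outputs flow p/I1)
#3 →J1  (J1 needs exactly one e-in)

dq_C1/dt = F_Sf1 + F_Sf2 - p_I1/6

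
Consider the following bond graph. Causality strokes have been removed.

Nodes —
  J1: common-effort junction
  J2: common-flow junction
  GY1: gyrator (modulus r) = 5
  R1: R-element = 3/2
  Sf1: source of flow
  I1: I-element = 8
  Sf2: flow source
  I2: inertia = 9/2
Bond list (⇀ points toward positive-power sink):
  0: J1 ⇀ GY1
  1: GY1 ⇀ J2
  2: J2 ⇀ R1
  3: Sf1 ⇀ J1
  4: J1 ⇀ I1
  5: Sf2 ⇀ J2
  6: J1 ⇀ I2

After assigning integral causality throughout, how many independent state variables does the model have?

2  (I1, I2 all integral)

bond 3 →Sf1  (Sf1 (Sf) sets flow on bond)
bond 5 →Sf2  (Sf2 (Sf) sets flow on bond)
bond 1 →J2  (J2 flow already set via bond 5)
bond 2 →J2  (1-jn J2 has f-setter on 5)
bond 0 →J1  (GY GY1: same side as bond 1)
bond 4 →I1  (common-e at J1 fixed by 0)
bond 6 →I2  (0-jn J1 has e-setter on 0)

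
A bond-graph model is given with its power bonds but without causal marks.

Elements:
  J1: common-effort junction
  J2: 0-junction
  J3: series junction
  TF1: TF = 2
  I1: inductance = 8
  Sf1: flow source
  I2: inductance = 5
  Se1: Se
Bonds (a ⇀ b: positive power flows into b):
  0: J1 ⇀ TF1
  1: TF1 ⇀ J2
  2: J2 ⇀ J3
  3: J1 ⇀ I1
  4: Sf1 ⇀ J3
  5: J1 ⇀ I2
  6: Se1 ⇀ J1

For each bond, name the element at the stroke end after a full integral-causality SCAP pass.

b4 →Sf1  (Sf1 fixes flow; stroke at Sf1)
b6 →J1  (Se1: effort source, stroke at far end)
b0 →TF1  (common-e at J1 fixed by 6)
b3 →I1  (J1: bond 6 brought effort, rest push out)
b5 →I2  (J1: bond 6 brought effort, rest push out)
b2 →J3  (1-jn J3 has f-setter on 4)
b1 →J2  (TF1: transformer flips bond 0)

#0 →TF1
#1 →J2
#2 →J3
#3 →I1
#4 →Sf1
#5 →I2
#6 →J1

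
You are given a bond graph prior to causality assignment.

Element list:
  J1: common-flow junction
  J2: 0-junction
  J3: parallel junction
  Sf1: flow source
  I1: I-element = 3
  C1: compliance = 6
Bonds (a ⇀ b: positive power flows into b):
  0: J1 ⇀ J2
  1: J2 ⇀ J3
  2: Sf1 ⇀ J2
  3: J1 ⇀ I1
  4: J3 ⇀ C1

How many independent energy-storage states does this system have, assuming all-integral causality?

#2 stroke→Sf1  (Sf1 (Sf) sets flow on bond)
#3 stroke→I1  (I1 integral (f out))
#0 stroke→J1  (common-f at J1 fixed by 3)
#1 stroke→J2  (J2: last free bond brings effort in)
#4 stroke→J3  (only one effort-in slot at J3)

2  (C1, I1 all integral)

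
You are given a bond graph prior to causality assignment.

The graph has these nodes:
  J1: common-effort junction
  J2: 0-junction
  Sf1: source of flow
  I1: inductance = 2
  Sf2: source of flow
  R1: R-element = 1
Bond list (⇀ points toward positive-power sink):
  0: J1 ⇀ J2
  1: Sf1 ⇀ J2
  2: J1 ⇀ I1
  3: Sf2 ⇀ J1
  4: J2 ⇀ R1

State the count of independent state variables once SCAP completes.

1  (I1 all integral)

β1 |Sf1  (Sf1: flow source, stroke at near end)
β3 |Sf2  (Sf2 fixes flow; stroke at Sf2)
β2 |I1  (I1 integral (f out))
β0 |J1  (only one effort-in slot at J1)
β4 |J2  (only one effort-in slot at J2)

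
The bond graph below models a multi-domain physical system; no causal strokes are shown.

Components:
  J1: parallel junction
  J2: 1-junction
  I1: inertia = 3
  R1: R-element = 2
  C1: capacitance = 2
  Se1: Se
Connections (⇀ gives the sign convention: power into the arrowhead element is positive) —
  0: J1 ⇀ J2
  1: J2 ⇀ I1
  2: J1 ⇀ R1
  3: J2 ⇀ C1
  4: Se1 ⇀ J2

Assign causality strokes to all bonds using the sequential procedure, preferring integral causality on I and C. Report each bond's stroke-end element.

bond 4 →J2  (Se1 fixes effort; stroke away)
bond 1 →I1  (I1: I, integral causality)
bond 0 →J2  (common-f at J2 fixed by 1)
bond 3 →J2  (J2: bond 1 brought flow, rest push out)
bond 2 →J1  (closing 0-jn rule on J1)

#0 |J2
#1 |I1
#2 |J1
#3 |J2
#4 |J2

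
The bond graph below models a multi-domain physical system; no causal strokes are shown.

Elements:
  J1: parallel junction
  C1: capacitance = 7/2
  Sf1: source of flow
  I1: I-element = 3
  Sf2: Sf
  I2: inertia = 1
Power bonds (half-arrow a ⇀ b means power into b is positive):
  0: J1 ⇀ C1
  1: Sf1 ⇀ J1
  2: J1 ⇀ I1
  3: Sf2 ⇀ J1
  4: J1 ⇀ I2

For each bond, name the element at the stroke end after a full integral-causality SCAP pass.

β1 →Sf1  (Sf1: flow source, stroke at near end)
β3 →Sf2  (Sf2 fixes flow; stroke at Sf2)
β0 →J1  (prefer integral on C1)
β2 →I1  (J1: bond 0 brought effort, rest push out)
β4 →I2  (J1 effort already set via bond 0)

b0 →J1
b1 →Sf1
b2 →I1
b3 →Sf2
b4 →I2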